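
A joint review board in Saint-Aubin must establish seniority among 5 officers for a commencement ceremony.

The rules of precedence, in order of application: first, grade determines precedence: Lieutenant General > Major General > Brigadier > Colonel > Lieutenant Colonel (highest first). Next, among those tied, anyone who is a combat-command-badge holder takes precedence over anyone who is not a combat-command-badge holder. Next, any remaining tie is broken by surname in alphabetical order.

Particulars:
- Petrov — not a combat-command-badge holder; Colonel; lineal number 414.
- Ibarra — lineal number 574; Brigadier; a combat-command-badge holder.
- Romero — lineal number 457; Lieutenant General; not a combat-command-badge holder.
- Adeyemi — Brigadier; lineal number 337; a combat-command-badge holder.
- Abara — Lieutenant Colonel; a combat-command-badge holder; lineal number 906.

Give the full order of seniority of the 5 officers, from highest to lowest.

By grade: Romero (Lieutenant General); then Adeyemi and Ibarra (Brigadier); then Petrov (Colonel); then Abara (Lieutenant Colonel).
Adeyemi and Ibarra are each a combat-command-badge holder, so the next rule applies.
Among Adeyemi and Ibarra, alphabetically by surname: Adeyemi before Ibarra.
Full order: Romero, Adeyemi, Ibarra, Petrov, Abara.

Romero, Adeyemi, Ibarra, Petrov, Abara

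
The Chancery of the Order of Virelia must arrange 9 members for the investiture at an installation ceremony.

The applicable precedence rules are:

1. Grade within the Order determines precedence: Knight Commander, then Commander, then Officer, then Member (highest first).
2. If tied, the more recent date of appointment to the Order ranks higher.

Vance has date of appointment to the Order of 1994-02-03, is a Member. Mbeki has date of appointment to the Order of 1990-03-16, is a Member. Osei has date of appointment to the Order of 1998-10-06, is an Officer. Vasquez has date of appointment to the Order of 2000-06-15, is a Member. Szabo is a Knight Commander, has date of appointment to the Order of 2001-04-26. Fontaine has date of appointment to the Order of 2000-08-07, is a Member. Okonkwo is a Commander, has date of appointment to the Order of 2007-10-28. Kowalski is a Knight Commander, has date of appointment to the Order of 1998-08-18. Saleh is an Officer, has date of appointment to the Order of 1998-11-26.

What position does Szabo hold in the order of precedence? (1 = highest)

1

By grade within the Order: Szabo and Kowalski (Knight Commander); then Okonkwo (Commander); then Saleh and Osei (Officer); then Fontaine, Vasquez, Vance and Mbeki (Member).
Among Szabo and Kowalski, by date of appointment to the Order (later first): Szabo (2001-04-26) before Kowalski (1998-08-18).
Among Saleh and Osei, by date of appointment to the Order (later first): Saleh (1998-11-26) before Osei (1998-10-06).
Among Fontaine, Vasquez, Vance and Mbeki, by date of appointment to the Order (later first): Fontaine (2000-08-07) before Vasquez (2000-06-15) before Vance (1994-02-03) before Mbeki (1990-03-16).
Order: Szabo, Kowalski, Okonkwo, Saleh, Osei, Fontaine, Vasquez, Vance, Mbeki. So position 1.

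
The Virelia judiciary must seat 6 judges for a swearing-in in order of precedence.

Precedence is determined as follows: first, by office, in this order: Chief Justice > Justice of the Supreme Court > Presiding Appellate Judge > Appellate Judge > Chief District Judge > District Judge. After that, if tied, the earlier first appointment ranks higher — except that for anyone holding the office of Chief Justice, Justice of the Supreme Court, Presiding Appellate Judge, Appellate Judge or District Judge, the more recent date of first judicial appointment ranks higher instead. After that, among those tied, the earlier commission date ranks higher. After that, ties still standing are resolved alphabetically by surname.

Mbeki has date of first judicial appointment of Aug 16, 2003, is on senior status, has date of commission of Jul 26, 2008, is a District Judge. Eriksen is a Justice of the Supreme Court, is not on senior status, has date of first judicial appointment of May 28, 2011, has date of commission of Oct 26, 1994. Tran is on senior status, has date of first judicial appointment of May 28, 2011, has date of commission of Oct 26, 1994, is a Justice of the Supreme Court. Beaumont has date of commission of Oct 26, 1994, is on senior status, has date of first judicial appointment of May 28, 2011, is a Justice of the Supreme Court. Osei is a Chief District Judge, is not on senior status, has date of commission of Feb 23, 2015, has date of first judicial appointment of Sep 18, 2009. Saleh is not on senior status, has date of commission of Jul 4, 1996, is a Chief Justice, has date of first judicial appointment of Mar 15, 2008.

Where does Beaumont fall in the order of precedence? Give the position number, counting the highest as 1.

By office: Saleh (Chief Justice); then Beaumont, Eriksen and Tran (Justice of the Supreme Court); then Osei (Chief District Judge); then Mbeki (District Judge).
Beaumont, Eriksen and Tran all have date of first judicial appointment May 28, 2011, so the next rule applies.
Beaumont, Eriksen and Tran all have date of commission Oct 26, 1994, so the next rule applies.
Among Beaumont, Eriksen and Tran, alphabetically by surname: Beaumont before Eriksen before Tran.
Order: Saleh, Beaumont, Eriksen, Tran, Osei, Mbeki. So position 2.

2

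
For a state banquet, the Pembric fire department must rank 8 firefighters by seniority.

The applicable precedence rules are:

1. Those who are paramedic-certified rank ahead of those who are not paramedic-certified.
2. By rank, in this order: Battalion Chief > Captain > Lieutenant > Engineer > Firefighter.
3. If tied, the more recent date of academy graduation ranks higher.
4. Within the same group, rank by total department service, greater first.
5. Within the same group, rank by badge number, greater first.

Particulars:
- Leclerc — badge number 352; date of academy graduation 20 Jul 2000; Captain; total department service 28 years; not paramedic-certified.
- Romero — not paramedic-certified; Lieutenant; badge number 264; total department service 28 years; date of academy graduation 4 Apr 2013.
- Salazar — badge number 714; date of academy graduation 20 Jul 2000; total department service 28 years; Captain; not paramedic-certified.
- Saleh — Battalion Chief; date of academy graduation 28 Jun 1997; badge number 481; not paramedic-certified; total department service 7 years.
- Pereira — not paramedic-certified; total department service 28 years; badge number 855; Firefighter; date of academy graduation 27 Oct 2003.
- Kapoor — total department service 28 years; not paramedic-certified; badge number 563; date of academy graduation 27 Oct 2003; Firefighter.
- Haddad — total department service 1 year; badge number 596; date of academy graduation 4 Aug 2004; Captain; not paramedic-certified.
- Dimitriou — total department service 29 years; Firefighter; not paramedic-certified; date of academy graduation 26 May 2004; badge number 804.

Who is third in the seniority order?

By the first rule: Saleh, Haddad, Salazar, Leclerc, Romero, Dimitriou, Pereira and Kapoor (each not paramedic-certified).
Among Saleh, Haddad, Salazar, Leclerc, Romero, Dimitriou, Pereira and Kapoor, by rank: Saleh (Battalion Chief) before Haddad, Salazar and Leclerc (Captain) before Romero (Lieutenant) before Dimitriou, Pereira and Kapoor (Firefighter).
Among Haddad, Salazar and Leclerc, by date of academy graduation (later first): Haddad (4 Aug 2004) before Salazar and Leclerc (20 Jul 2000).
Salazar and Leclerc both have total department service 28 years, so the next rule applies.
Among Salazar and Leclerc, by badge number (higher first): Salazar (714) before Leclerc (352).
Among Dimitriou, Pereira and Kapoor, by date of academy graduation (later first): Dimitriou (26 May 2004) before Pereira and Kapoor (27 Oct 2003).
Pereira and Kapoor both have total department service 28 years, so the next rule applies.
Among Pereira and Kapoor, by badge number (higher first): Pereira (855) before Kapoor (563).
Order: Saleh, Haddad, Salazar, Leclerc, Romero, Dimitriou, Pereira, Kapoor.

Salazar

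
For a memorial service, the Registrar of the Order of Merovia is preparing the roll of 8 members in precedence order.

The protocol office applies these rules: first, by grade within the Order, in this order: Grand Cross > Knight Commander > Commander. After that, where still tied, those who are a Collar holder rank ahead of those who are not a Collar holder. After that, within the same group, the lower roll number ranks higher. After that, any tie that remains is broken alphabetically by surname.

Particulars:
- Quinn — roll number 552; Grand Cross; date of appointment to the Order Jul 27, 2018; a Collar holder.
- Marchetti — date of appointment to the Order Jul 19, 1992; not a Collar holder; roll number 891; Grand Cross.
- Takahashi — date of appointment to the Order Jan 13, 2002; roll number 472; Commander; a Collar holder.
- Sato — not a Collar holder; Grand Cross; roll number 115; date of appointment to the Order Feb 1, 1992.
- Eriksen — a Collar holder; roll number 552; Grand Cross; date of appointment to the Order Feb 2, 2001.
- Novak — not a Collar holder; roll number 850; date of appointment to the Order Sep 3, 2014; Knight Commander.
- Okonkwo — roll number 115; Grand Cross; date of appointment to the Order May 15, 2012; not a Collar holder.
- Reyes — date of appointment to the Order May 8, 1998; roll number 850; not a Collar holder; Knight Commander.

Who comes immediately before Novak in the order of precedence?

Marchetti

By grade within the Order: Eriksen, Quinn, Okonkwo, Sato and Marchetti (Grand Cross); then Novak and Reyes (Knight Commander); then Takahashi (Commander).
Among Eriksen, Quinn, Okonkwo, Sato and Marchetti, a Collar holder before not a Collar holder: Eriksen and Quinn (a Collar holder) before Okonkwo, Sato and Marchetti (not a Collar holder).
Eriksen and Quinn both have roll number 552, so the next rule applies.
Among Eriksen and Quinn, alphabetically by surname: Eriksen before Quinn.
Among Okonkwo, Sato and Marchetti, by roll number (lower first): Okonkwo and Sato (115) before Marchetti (891).
Among Okonkwo and Sato, alphabetically by surname: Okonkwo before Sato.
Novak and Reyes are each not a Collar holder, so the next rule applies.
Novak and Reyes both have roll number 850, so the next rule applies.
Among Novak and Reyes, alphabetically by surname: Novak before Reyes.
Order: Eriksen, Quinn, Okonkwo, Sato, Marchetti, Novak, Reyes, Takahashi.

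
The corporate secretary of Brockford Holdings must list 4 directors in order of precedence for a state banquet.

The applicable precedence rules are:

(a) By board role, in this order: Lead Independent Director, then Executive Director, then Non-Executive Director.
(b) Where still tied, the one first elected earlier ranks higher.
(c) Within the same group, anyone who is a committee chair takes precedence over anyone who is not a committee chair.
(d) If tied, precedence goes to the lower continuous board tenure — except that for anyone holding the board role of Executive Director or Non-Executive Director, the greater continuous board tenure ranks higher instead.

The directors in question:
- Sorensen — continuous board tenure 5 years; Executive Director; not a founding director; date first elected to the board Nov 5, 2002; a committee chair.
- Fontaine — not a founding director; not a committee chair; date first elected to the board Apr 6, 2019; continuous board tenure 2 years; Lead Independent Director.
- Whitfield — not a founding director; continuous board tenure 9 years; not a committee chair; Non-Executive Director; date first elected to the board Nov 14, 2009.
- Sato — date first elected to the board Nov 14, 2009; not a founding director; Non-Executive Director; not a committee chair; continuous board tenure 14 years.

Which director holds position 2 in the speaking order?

Sorensen

By board role: Fontaine (Lead Independent Director); then Sorensen (Executive Director); then Sato and Whitfield (Non-Executive Director).
Sato and Whitfield both have date first elected to the board Nov 14, 2009, so the next rule applies.
Sato and Whitfield are each not a committee chair, so the next rule applies.
Among Sato and Whitfield, by continuous board tenure (higher first) (reversed rule for this group): Sato (14 years) before Whitfield (9 years).
Order: Fontaine, Sorensen, Sato, Whitfield.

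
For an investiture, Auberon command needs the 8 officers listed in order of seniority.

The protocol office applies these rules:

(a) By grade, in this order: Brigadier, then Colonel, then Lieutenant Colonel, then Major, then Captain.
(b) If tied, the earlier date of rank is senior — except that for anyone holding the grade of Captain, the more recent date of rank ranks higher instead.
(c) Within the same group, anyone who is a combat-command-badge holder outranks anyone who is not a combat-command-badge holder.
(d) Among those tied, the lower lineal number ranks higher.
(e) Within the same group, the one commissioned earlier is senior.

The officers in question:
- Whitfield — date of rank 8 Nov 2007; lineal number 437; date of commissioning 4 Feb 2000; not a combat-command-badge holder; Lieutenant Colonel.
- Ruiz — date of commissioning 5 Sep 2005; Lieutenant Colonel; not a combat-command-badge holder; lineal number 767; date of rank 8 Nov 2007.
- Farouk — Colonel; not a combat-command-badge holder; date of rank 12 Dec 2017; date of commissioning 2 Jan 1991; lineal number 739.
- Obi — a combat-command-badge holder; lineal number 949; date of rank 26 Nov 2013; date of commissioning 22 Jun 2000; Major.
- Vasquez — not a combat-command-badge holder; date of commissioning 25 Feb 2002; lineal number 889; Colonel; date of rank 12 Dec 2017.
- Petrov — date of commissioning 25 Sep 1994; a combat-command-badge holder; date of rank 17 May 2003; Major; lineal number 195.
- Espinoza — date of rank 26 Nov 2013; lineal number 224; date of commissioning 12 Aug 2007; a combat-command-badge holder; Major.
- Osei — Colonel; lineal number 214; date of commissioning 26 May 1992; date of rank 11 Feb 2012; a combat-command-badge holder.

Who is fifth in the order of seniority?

By grade: Osei, Farouk and Vasquez (Colonel); then Whitfield and Ruiz (Lieutenant Colonel); then Petrov, Espinoza and Obi (Major).
Among Osei, Farouk and Vasquez, by date of rank (earlier first): Osei (11 Feb 2012) before Farouk and Vasquez (12 Dec 2017).
Farouk and Vasquez are each not a combat-command-badge holder, so the next rule applies.
Among Farouk and Vasquez, by lineal number (lower first): Farouk (739) before Vasquez (889).
Whitfield and Ruiz both have date of rank 8 Nov 2007, so the next rule applies.
Whitfield and Ruiz are each not a combat-command-badge holder, so the next rule applies.
Among Whitfield and Ruiz, by lineal number (lower first): Whitfield (437) before Ruiz (767).
Among Petrov, Espinoza and Obi, by date of rank (earlier first): Petrov (17 May 2003) before Espinoza and Obi (26 Nov 2013).
Espinoza and Obi are each a combat-command-badge holder, so the next rule applies.
Among Espinoza and Obi, by lineal number (lower first): Espinoza (224) before Obi (949).
Order: Osei, Farouk, Vasquez, Whitfield, Ruiz, Petrov, Espinoza, Obi.

Ruiz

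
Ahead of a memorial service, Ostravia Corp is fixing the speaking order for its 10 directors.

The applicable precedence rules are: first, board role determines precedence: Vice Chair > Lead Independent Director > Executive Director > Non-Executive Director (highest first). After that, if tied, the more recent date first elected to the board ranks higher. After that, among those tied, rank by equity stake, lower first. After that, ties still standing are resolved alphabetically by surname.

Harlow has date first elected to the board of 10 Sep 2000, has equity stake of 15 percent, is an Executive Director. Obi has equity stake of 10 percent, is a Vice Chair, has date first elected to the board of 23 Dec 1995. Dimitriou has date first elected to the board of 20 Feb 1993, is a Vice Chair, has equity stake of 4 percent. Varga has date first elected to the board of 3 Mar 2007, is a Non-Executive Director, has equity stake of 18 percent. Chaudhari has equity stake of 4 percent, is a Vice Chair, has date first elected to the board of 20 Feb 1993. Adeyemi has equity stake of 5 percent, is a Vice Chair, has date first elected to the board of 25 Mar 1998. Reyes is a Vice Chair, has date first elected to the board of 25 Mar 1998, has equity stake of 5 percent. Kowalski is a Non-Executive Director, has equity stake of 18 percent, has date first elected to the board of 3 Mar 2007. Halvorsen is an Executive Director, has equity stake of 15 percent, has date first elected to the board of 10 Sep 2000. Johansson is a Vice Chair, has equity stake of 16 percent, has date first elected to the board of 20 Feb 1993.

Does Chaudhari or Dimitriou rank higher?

By board role: Adeyemi, Reyes, Obi, Chaudhari, Dimitriou and Johansson (Vice Chair); then Halvorsen and Harlow (Executive Director); then Kowalski and Varga (Non-Executive Director).
Among Adeyemi, Reyes, Obi, Chaudhari, Dimitriou and Johansson, by date first elected to the board (later first): Adeyemi and Reyes (25 Mar 1998) before Obi (23 Dec 1995) before Chaudhari, Dimitriou and Johansson (20 Feb 1993).
Adeyemi and Reyes both have equity stake 5 percent, so the next rule applies.
Among Adeyemi and Reyes, alphabetically by surname: Adeyemi before Reyes.
Among Chaudhari, Dimitriou and Johansson, by equity stake (lower first): Chaudhari and Dimitriou (4 percent) before Johansson (16 percent).
Among Chaudhari and Dimitriou, alphabetically by surname: Chaudhari before Dimitriou.
Halvorsen and Harlow both have date first elected to the board 10 Sep 2000, so the next rule applies.
Halvorsen and Harlow both have equity stake 15 percent, so the next rule applies.
Among Halvorsen and Harlow, alphabetically by surname: Halvorsen before Harlow.
Kowalski and Varga both have date first elected to the board 3 Mar 2007, so the next rule applies.
Kowalski and Varga both have equity stake 18 percent, so the next rule applies.
Among Kowalski and Varga, alphabetically by surname: Kowalski before Varga.
So Chaudhari takes precedence.

Chaudhari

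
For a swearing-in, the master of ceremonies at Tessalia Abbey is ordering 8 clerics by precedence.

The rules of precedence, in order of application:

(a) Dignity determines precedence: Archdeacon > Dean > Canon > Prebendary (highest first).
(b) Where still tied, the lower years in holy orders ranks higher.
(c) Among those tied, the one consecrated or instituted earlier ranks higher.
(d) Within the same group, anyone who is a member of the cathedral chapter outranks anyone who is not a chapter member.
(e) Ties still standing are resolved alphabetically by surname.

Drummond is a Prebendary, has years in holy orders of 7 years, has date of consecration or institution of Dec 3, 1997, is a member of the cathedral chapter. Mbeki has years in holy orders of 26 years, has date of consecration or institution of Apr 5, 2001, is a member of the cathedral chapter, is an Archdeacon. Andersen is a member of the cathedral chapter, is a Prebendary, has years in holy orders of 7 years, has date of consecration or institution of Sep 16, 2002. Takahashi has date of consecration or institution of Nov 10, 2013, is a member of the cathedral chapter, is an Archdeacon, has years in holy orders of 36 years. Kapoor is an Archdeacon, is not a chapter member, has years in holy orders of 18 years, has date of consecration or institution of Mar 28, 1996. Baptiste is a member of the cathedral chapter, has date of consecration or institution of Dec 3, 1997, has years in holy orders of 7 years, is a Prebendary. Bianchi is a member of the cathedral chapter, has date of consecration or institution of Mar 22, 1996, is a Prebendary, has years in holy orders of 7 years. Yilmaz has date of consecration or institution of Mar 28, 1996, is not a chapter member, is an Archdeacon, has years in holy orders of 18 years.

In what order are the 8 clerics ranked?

Kapoor, Yilmaz, Mbeki, Takahashi, Bianchi, Baptiste, Drummond, Andersen

By dignity: Kapoor, Yilmaz, Mbeki and Takahashi (Archdeacon); then Bianchi, Baptiste, Drummond and Andersen (Prebendary).
Among Kapoor, Yilmaz, Mbeki and Takahashi, by years in holy orders (lower first): Kapoor and Yilmaz (18 years) before Mbeki (26 years) before Takahashi (36 years).
Kapoor and Yilmaz both have date of consecration or institution Mar 28, 1996, so the next rule applies.
Kapoor and Yilmaz are each not a chapter member, so the next rule applies.
Among Kapoor and Yilmaz, alphabetically by surname: Kapoor before Yilmaz.
Bianchi, Baptiste, Drummond and Andersen all have years in holy orders 7 years, so the next rule applies.
Among Bianchi, Baptiste, Drummond and Andersen, by date of consecration or institution (earlier first): Bianchi (Mar 22, 1996) before Baptiste and Drummond (Dec 3, 1997) before Andersen (Sep 16, 2002).
Baptiste and Drummond are each a member of the cathedral chapter, so the next rule applies.
Among Baptiste and Drummond, alphabetically by surname: Baptiste before Drummond.
Full order: Kapoor, Yilmaz, Mbeki, Takahashi, Bianchi, Baptiste, Drummond, Andersen.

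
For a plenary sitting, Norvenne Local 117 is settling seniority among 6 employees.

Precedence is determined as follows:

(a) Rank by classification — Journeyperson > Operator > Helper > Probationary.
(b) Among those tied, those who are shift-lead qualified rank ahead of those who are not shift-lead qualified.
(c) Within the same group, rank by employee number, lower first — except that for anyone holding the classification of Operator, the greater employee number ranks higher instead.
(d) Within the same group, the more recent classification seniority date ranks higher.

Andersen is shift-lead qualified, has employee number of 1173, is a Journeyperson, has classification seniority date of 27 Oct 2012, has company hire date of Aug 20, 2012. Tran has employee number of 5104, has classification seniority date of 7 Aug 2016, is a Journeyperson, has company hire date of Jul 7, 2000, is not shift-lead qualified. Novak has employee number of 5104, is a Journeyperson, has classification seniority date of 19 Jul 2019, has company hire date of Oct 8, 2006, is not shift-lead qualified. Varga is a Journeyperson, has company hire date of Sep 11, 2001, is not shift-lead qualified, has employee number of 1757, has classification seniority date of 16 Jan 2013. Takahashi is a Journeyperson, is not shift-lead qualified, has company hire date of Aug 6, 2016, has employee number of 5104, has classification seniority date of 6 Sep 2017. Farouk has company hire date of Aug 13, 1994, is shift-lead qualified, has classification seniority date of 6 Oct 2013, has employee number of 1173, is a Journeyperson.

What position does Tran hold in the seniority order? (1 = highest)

6

By classification: Farouk, Andersen, Varga, Novak, Takahashi and Tran (Journeyperson).
Among Farouk, Andersen, Varga, Novak, Takahashi and Tran, shift-lead qualified before not shift-lead qualified: Farouk and Andersen (shift-lead qualified) before Varga, Novak, Takahashi and Tran (not shift-lead qualified).
Farouk and Andersen both have employee number 1173, so the next rule applies.
Among Farouk and Andersen, by classification seniority date (later first): Farouk (6 Oct 2013) before Andersen (27 Oct 2012).
Among Varga, Novak, Takahashi and Tran, by employee number (lower first): Varga (1757) before Novak, Takahashi and Tran (5104).
Among Novak, Takahashi and Tran, by classification seniority date (later first): Novak (19 Jul 2019) before Takahashi (6 Sep 2017) before Tran (7 Aug 2016).
Order: Farouk, Andersen, Varga, Novak, Takahashi, Tran. So position 6.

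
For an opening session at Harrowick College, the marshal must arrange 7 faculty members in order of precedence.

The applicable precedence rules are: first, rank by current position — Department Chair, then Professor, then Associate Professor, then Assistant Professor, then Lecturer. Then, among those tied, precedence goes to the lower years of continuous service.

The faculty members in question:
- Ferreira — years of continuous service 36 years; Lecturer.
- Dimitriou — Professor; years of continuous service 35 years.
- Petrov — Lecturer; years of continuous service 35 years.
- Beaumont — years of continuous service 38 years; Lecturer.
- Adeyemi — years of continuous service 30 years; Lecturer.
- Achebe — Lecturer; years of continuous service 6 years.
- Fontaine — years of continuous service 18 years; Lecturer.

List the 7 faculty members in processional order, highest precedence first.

By current position: Dimitriou (Professor); then Achebe, Fontaine, Adeyemi, Petrov, Ferreira and Beaumont (Lecturer).
Among Achebe, Fontaine, Adeyemi, Petrov, Ferreira and Beaumont, by years of continuous service (lower first): Achebe (6 years) before Fontaine (18 years) before Adeyemi (30 years) before Petrov (35 years) before Ferreira (36 years) before Beaumont (38 years).
Full order: Dimitriou, Achebe, Fontaine, Adeyemi, Petrov, Ferreira, Beaumont.

Dimitriou, Achebe, Fontaine, Adeyemi, Petrov, Ferreira, Beaumont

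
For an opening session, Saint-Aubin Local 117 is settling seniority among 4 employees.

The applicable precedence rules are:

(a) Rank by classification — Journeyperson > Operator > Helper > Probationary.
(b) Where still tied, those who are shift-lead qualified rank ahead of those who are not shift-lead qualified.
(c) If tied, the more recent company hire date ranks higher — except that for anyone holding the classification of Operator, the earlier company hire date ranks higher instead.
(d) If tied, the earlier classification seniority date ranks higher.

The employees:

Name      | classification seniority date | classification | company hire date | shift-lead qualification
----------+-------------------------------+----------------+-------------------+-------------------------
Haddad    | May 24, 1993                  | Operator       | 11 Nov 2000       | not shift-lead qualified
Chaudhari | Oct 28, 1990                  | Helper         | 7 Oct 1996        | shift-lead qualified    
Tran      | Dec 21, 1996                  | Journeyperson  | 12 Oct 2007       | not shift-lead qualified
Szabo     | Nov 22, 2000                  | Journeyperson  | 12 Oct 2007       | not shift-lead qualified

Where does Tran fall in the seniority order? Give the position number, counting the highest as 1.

By classification: Tran and Szabo (Journeyperson); then Haddad (Operator); then Chaudhari (Helper).
Tran and Szabo are each not shift-lead qualified, so the next rule applies.
Tran and Szabo both have company hire date 12 Oct 2007, so the next rule applies.
Among Tran and Szabo, by classification seniority date (earlier first): Tran (Dec 21, 1996) before Szabo (Nov 22, 2000).
Order: Tran, Szabo, Haddad, Chaudhari. So position 1.

1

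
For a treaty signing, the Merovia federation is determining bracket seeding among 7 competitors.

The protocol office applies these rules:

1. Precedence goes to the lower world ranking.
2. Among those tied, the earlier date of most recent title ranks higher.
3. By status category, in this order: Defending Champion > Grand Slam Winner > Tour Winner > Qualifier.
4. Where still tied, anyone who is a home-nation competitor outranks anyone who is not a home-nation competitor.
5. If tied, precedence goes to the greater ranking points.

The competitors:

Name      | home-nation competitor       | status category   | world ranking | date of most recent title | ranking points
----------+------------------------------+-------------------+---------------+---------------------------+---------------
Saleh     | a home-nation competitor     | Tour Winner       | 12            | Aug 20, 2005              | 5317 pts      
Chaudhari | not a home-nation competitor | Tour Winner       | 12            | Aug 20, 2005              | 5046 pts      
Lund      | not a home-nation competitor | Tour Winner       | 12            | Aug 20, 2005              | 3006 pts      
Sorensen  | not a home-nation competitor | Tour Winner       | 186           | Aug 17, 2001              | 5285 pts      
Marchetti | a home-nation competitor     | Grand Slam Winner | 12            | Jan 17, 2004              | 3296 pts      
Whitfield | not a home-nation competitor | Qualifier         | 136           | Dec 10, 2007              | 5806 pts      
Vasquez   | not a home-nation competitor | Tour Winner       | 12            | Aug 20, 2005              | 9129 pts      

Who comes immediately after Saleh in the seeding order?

By world ranking (lower first): Marchetti, Saleh, Vasquez, Chaudhari and Lund (each 12); then Whitfield (136); then Sorensen (186).
Among Marchetti, Saleh, Vasquez, Chaudhari and Lund, by date of most recent title (earlier first): Marchetti (Jan 17, 2004) before Saleh, Vasquez, Chaudhari and Lund (Aug 20, 2005).
Saleh, Vasquez, Chaudhari and Lund are each Tour Winner, so the next rule applies.
Among Saleh, Vasquez, Chaudhari and Lund, a home-nation competitor before not a home-nation competitor: Saleh (a home-nation competitor) before Vasquez, Chaudhari and Lund (not a home-nation competitor).
Among Vasquez, Chaudhari and Lund, by ranking points (higher first): Vasquez (9129 pts) before Chaudhari (5046 pts) before Lund (3006 pts).
Order: Marchetti, Saleh, Vasquez, Chaudhari, Lund, Whitfield, Sorensen.

Vasquez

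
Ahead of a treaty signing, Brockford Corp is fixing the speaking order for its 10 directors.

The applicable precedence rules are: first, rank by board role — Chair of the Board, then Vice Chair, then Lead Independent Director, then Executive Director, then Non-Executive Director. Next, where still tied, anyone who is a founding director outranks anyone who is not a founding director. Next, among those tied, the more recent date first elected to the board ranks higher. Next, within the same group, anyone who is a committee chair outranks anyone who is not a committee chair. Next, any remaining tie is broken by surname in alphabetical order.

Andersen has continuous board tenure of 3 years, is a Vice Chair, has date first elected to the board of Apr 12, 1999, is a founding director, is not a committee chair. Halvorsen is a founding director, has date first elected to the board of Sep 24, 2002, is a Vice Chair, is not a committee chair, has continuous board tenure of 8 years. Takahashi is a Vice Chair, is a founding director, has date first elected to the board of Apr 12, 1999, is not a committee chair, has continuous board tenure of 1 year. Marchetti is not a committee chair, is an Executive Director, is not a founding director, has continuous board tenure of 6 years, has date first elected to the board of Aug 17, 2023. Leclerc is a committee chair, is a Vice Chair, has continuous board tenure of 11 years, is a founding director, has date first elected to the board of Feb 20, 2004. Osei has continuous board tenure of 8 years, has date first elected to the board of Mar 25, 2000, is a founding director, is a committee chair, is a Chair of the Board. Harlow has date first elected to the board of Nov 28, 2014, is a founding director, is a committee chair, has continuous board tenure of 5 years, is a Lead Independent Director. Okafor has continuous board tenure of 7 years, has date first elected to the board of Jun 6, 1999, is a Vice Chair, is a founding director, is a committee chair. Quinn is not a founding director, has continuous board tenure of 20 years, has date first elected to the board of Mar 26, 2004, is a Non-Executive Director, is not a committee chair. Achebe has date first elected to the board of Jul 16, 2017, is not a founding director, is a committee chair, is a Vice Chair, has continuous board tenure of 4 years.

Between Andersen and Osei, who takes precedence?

Osei

By board role: Osei (Chair of the Board); then Leclerc, Halvorsen, Okafor, Andersen, Takahashi and Achebe (Vice Chair); then Harlow (Lead Independent Director); then Marchetti (Executive Director); then Quinn (Non-Executive Director).
Among Leclerc, Halvorsen, Okafor, Andersen, Takahashi and Achebe, a founding director before not a founding director: Leclerc, Halvorsen, Okafor, Andersen and Takahashi (a founding director) before Achebe (not a founding director).
Among Leclerc, Halvorsen, Okafor, Andersen and Takahashi, by date first elected to the board (later first): Leclerc (Feb 20, 2004) before Halvorsen (Sep 24, 2002) before Okafor (Jun 6, 1999) before Andersen and Takahashi (Apr 12, 1999).
Andersen and Takahashi are each not a committee chair, so the next rule applies.
Among Andersen and Takahashi, alphabetically by surname: Andersen before Takahashi.
So Osei takes precedence.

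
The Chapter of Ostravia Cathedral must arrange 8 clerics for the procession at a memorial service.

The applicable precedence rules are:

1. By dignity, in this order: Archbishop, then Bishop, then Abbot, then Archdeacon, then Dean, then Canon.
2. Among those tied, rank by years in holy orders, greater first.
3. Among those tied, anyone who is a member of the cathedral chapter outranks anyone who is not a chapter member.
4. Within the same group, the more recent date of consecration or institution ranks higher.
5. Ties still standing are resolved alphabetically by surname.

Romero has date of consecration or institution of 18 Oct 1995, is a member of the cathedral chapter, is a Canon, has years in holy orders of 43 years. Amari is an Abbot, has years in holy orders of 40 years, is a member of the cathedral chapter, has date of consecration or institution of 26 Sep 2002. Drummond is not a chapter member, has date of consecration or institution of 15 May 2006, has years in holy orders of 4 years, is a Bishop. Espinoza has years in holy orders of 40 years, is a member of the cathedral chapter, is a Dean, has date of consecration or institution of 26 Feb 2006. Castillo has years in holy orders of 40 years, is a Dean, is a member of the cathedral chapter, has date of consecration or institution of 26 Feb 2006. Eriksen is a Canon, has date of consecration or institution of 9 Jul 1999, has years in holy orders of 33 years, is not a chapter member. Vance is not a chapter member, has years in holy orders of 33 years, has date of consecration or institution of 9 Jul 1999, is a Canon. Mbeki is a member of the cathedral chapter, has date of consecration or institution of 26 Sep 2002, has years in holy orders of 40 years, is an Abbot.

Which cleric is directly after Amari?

By dignity: Drummond (Bishop); then Amari and Mbeki (Abbot); then Castillo and Espinoza (Dean); then Romero, Eriksen and Vance (Canon).
Amari and Mbeki both have years in holy orders 40 years, so the next rule applies.
Amari and Mbeki are each a member of the cathedral chapter, so the next rule applies.
Amari and Mbeki both have date of consecration or institution 26 Sep 2002, so the next rule applies.
Among Amari and Mbeki, alphabetically by surname: Amari before Mbeki.
Castillo and Espinoza both have years in holy orders 40 years, so the next rule applies.
Castillo and Espinoza are each a member of the cathedral chapter, so the next rule applies.
Castillo and Espinoza both have date of consecration or institution 26 Feb 2006, so the next rule applies.
Among Castillo and Espinoza, alphabetically by surname: Castillo before Espinoza.
Among Romero, Eriksen and Vance, by years in holy orders (higher first): Romero (43 years) before Eriksen and Vance (33 years).
Eriksen and Vance are each not a chapter member, so the next rule applies.
Eriksen and Vance both have date of consecration or institution 9 Jul 1999, so the next rule applies.
Among Eriksen and Vance, alphabetically by surname: Eriksen before Vance.
Order: Drummond, Amari, Mbeki, Castillo, Espinoza, Romero, Eriksen, Vance.

Mbeki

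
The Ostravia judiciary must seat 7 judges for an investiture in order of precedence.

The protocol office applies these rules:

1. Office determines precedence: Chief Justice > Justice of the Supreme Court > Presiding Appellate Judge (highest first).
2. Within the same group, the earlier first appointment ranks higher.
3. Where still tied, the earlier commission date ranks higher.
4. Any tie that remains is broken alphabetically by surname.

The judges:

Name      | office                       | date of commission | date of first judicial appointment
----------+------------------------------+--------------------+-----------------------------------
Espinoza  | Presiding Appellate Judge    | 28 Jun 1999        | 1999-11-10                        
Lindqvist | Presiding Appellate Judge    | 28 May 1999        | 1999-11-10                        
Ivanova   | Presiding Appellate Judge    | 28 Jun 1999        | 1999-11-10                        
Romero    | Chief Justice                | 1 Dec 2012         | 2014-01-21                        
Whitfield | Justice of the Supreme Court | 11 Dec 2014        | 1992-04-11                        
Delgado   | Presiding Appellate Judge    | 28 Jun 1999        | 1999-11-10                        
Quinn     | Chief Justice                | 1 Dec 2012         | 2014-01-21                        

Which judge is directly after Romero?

By office: Quinn and Romero (Chief Justice); then Whitfield (Justice of the Supreme Court); then Lindqvist, Delgado, Espinoza and Ivanova (Presiding Appellate Judge).
Quinn and Romero both have date of first judicial appointment 2014-01-21, so the next rule applies.
Quinn and Romero both have date of commission 1 Dec 2012, so the next rule applies.
Among Quinn and Romero, alphabetically by surname: Quinn before Romero.
Lindqvist, Delgado, Espinoza and Ivanova all have date of first judicial appointment 1999-11-10, so the next rule applies.
Among Lindqvist, Delgado, Espinoza and Ivanova, by date of commission (earlier first): Lindqvist (28 May 1999) before Delgado, Espinoza and Ivanova (28 Jun 1999).
Among Delgado, Espinoza and Ivanova, alphabetically by surname: Delgado before Espinoza before Ivanova.
Order: Quinn, Romero, Whitfield, Lindqvist, Delgado, Espinoza, Ivanova.

Whitfield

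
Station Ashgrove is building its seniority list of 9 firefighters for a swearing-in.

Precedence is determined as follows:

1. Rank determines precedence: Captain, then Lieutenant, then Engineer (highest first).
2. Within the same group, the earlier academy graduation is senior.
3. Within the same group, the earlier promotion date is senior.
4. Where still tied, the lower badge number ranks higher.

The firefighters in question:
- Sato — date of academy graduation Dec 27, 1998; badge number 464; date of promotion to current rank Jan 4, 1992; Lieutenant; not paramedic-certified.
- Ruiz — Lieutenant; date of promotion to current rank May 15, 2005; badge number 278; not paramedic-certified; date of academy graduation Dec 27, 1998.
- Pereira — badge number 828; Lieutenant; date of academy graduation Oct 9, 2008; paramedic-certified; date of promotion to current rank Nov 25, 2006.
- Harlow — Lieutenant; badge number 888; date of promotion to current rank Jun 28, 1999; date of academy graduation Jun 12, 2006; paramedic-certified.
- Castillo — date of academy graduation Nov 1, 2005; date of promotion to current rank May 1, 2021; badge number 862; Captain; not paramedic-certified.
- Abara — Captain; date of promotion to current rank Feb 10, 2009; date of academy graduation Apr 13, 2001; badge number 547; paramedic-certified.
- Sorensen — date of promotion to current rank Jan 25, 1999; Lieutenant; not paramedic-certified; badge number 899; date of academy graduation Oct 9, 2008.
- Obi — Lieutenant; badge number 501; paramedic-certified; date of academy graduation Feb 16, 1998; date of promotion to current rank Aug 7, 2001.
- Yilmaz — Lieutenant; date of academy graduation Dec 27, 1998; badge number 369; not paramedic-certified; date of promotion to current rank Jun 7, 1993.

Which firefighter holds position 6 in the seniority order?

Ruiz

By rank: Abara and Castillo (Captain); then Obi, Sato, Yilmaz, Ruiz, Harlow, Sorensen and Pereira (Lieutenant).
Among Abara and Castillo, by date of academy graduation (earlier first): Abara (Apr 13, 2001) before Castillo (Nov 1, 2005).
Among Obi, Sato, Yilmaz, Ruiz, Harlow, Sorensen and Pereira, by date of academy graduation (earlier first): Obi (Feb 16, 1998) before Sato, Yilmaz and Ruiz (Dec 27, 1998) before Harlow (Jun 12, 2006) before Sorensen and Pereira (Oct 9, 2008).
Among Sato, Yilmaz and Ruiz, by date of promotion to current rank (earlier first): Sato (Jan 4, 1992) before Yilmaz (Jun 7, 1993) before Ruiz (May 15, 2005).
Among Sorensen and Pereira, by date of promotion to current rank (earlier first): Sorensen (Jan 25, 1999) before Pereira (Nov 25, 2006).
Order: Abara, Castillo, Obi, Sato, Yilmaz, Ruiz, Harlow, Sorensen, Pereira.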